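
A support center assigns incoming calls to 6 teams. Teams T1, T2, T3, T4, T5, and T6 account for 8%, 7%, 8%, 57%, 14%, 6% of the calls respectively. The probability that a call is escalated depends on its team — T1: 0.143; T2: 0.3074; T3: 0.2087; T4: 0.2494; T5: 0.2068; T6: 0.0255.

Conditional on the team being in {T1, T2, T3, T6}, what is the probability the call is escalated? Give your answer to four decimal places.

Let S = {T1, T2, T3, T6}.
P(S) = 0.08 + 0.07 + 0.08 + 0.06 = 0.29.
P(E ∩ S) = 0.143·0.08 + 0.3074·0.07 + 0.2087·0.08 + 0.0255·0.06 = 0.01144 + 0.021518 + 0.016696 + 0.00153 = 0.051184.
P(E | S) = 0.051184 / 0.29 = 0.176497…

0.1765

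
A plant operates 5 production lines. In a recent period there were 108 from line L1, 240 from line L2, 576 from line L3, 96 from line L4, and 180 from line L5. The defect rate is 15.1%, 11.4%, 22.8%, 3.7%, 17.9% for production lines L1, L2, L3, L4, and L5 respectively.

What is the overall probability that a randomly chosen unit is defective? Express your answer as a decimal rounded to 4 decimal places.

Total: 108 + 240 + 576 + 96 + 180 = 1200.
P(L1) = 108/1200 = 0.09. P(L2) = 240/1200 = 0.2. P(L3) = 576/1200 = 0.48. P(L4) = 96/1200 = 0.08. P(L5) = 180/1200 = 0.15.
Using total probability over the partition,
P(D) = P(D|L1)·P(L1) + P(D|L2)·P(L2) + P(D|L3)·P(L3) + P(D|L4)·P(L4) + P(D|L5)·P(L5)
      = 0.151·0.09 + 0.114·0.2 + 0.228·0.48 + 0.037·0.08 + 0.179·0.15
      = 0.01359 + 0.0228 + 0.10944 + 0.00296 + 0.02685 = 0.17564

P(D) ≈ 0.1756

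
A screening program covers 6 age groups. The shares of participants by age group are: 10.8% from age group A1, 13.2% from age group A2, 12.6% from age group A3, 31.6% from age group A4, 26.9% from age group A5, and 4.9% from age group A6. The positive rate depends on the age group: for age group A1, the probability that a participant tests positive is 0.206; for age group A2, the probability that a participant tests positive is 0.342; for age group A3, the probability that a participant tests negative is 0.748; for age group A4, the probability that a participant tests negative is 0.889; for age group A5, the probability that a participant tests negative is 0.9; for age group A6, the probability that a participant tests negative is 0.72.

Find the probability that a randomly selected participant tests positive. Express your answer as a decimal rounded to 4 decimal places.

P(T|A3) = 1 − 0.748 = 0.252.
P(T|A4) = 1 − 0.889 = 0.111.
P(T|A5) = 1 − 0.9 = 0.1.
P(T|A6) = 1 − 0.72 = 0.28.
P(T) = P(T|A1)·P(A1) + P(T|A2)·P(A2) + P(T|A3)·P(A3) + P(T|A4)·P(A4) + P(T|A5)·P(A5) + P(T|A6)·P(A6)
      = 0.206·0.108 + 0.342·0.132 + 0.252·0.126 + 0.111·0.316 + 0.1·0.269 + 0.28·0.049
      = 0.022248 + 0.045144 + 0.031752 + 0.035076 + 0.0269 + 0.01372 = 0.17484

0.1748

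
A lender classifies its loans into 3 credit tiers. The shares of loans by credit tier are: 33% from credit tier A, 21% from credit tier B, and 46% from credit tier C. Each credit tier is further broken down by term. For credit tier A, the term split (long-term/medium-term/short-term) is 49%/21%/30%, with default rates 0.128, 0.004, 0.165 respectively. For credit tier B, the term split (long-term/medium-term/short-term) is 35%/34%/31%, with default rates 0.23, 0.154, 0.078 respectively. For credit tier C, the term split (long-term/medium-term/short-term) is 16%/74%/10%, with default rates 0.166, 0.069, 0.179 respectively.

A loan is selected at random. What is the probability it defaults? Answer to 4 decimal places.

P(D|A) = 0.49·0.128 + 0.21·0.004 + 0.3·0.165 = 0.06272 + 0.00084 + 0.0495 = 0.11306
P(D|B) = 0.35·0.23 + 0.34·0.154 + 0.31·0.078 = 0.0805 + 0.05236 + 0.02418 = 0.15704
P(D|C) = 0.16·0.166 + 0.74·0.069 + 0.1·0.179 = 0.02656 + 0.05106 + 0.0179 = 0.09552
By total probability over the outer partition,
P(D) = 0.33·0.11306 + 0.21·0.15704 + 0.46·0.09552
      = 0.0373098 + 0.0329784 + 0.0439392 = 0.1142274

P(D) ≈ 0.1142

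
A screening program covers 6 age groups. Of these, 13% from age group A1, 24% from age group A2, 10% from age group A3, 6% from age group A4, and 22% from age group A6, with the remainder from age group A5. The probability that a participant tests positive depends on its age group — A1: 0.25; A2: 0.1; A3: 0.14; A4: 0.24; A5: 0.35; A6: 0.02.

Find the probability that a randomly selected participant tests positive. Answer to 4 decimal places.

0.1768

P(A5) = 1 − (0.13 + 0.24 + 0.1 + 0.06 + 0.22) = 0.25.
P(T) = P(T|A1)·P(A1) + P(T|A2)·P(A2) + P(T|A3)·P(A3) + P(T|A4)·P(A4) + P(T|A5)·P(A5) + P(T|A6)·P(A6)
      = 0.25·0.13 + 0.1·0.24 + 0.14·0.1 + 0.24·0.06 + 0.35·0.25 + 0.02·0.22
      = 0.0325 + 0.024 + 0.014 + 0.0144 + 0.0875 + 0.0044 = 0.1768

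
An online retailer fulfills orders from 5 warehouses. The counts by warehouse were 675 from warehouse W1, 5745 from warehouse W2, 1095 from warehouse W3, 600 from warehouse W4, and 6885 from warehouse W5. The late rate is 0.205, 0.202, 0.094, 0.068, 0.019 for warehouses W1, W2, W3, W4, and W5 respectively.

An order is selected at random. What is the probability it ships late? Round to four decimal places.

P(L) ≈ 0.1049

Total: 675 + 5745 + 1095 + 600 + 6885 = 15000.
P(W1) = 675/15000 = 0.045. P(W2) = 5745/15000 = 0.383. P(W3) = 1095/15000 = 0.073. P(W4) = 600/15000 = 0.04. P(W5) = 6885/15000 = 0.459.
P(L) = P(L|W1)·P(W1) + P(L|W2)·P(W2) + P(L|W3)·P(W3) + P(L|W4)·P(W4) + P(L|W5)·P(W5)
      = 0.205·0.045 + 0.202·0.383 + 0.094·0.073 + 0.068·0.04 + 0.019·0.459
      = 0.009225 + 0.077366 + 0.006862 + 0.00272 + 0.008721 = 0.104894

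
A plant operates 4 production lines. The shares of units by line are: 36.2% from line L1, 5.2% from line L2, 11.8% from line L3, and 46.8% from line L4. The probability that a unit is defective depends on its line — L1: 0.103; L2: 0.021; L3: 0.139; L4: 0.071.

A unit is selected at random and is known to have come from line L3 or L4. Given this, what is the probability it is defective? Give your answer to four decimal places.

0.0847

Let S = {L3, L4}.
P(S) = 0.118 + 0.468 = 0.586.
P(D ∩ S) = 0.139·0.118 + 0.071·0.468 = 0.016402 + 0.033228 = 0.04963.
P(D | S) = 0.04963 / 0.586 = 0.084693…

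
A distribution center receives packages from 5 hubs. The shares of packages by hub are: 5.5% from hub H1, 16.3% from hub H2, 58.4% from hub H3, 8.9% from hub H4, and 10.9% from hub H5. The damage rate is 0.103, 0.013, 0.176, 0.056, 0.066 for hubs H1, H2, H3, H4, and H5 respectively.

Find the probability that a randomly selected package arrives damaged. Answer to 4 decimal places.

Using total probability over the partition,
P(D) = P(D|H1)·P(H1) + P(D|H2)·P(H2) + P(D|H3)·P(H3) + P(D|H4)·P(H4) + P(D|H5)·P(H5)
      = 0.103·0.055 + 0.013·0.163 + 0.176·0.584 + 0.056·0.089 + 0.066·0.109
      = 0.005665 + 0.002119 + 0.102784 + 0.004984 + 0.007194 = 0.122746

P(D) ≈ 0.1227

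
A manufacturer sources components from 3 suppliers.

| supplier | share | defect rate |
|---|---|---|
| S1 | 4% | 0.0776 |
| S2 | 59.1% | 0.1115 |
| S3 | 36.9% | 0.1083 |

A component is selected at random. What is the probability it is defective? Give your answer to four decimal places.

By the law of total probability,
P(D) = P(D|S1)·P(S1) + P(D|S2)·P(S2) + P(D|S3)·P(S3)
      = 0.0776·0.04 + 0.1115·0.591 + 0.1083·0.369
      = 0.003104 + 0.0658965 + 0.0399627 = 0.1089632

0.1090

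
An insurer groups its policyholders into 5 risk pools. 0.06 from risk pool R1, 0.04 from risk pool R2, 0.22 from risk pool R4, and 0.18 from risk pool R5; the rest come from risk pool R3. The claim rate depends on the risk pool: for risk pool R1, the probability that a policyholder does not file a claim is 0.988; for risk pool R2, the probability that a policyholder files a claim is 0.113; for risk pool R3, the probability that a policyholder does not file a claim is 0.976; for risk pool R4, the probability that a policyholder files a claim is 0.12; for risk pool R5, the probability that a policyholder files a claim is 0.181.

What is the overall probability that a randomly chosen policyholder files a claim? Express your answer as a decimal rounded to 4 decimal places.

P(R3) = 1 − (0.06 + 0.04 + 0.22 + 0.18) = 0.5.
P(C|R1) = 1 − 0.988 = 0.012.
P(C|R3) = 1 − 0.976 = 0.024.
Summing over the partition,
P(C) = P(C|R1)·P(R1) + P(C|R2)·P(R2) + P(C|R3)·P(R3) + P(C|R4)·P(R4) + P(C|R5)·P(R5)
      = 0.012·0.06 + 0.113·0.04 + 0.024·0.5 + 0.12·0.22 + 0.181·0.18
      = 0.00072 + 0.00452 + 0.012 + 0.0264 + 0.03258 = 0.07622

P(C) ≈ 0.0762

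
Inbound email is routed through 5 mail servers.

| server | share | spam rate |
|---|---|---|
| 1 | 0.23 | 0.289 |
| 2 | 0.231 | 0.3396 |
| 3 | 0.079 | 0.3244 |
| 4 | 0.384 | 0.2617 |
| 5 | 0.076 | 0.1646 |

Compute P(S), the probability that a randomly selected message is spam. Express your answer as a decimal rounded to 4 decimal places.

P(S) ≈ 0.2835

Using total probability over the partition,
P(S) = P(S|1)·P(1) + P(S|2)·P(2) + P(S|3)·P(3) + P(S|4)·P(4) + P(S|5)·P(5)
      = 0.289·0.23 + 0.3396·0.231 + 0.3244·0.079 + 0.2617·0.384 + 0.1646·0.076
      = 0.06647 + 0.0784476 + 0.0256276 + 0.1004928 + 0.0125096 = 0.2835476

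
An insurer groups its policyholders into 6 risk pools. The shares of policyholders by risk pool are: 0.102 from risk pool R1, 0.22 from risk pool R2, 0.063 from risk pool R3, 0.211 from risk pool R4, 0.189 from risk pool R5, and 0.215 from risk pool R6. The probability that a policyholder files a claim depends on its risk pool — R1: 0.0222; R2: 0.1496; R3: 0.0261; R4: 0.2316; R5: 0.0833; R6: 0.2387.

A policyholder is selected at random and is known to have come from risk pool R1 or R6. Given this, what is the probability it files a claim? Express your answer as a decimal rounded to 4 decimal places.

Let S = {R1, R6}.
P(S) = 0.102 + 0.215 = 0.317.
P(C ∩ S) = 0.0222·0.102 + 0.2387·0.215 = 0.0022644 + 0.0513205 = 0.0535849.
P(C | S) = 0.0535849 / 0.317 = 0.169038…

P(C|S) ≈ 0.1690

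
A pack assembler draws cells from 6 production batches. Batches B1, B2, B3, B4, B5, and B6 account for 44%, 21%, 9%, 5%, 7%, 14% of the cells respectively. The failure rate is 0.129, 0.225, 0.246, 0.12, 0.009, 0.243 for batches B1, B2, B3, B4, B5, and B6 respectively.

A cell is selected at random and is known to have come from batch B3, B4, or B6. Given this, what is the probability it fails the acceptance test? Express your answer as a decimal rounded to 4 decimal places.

0.2220

Let S = {B3, B4, B6}.
P(S) = 0.09 + 0.05 + 0.14 = 0.28.
P(F ∩ S) = 0.246·0.09 + 0.12·0.05 + 0.243·0.14 = 0.02214 + 0.006 + 0.03402 = 0.06216.
P(F | S) = 0.06216 / 0.28 = 0.222000…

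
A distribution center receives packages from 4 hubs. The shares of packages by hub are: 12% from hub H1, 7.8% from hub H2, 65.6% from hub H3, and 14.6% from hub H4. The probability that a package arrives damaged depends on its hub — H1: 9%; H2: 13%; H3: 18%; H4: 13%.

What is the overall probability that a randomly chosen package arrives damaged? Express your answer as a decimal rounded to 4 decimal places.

By the law of total probability,
P(D) = P(D|H1)·P(H1) + P(D|H2)·P(H2) + P(D|H3)·P(H3) + P(D|H4)·P(H4)
      = 0.09·0.12 + 0.13·0.078 + 0.18·0.656 + 0.13·0.146
      = 0.0108 + 0.01014 + 0.11808 + 0.01898 = 0.158

0.1580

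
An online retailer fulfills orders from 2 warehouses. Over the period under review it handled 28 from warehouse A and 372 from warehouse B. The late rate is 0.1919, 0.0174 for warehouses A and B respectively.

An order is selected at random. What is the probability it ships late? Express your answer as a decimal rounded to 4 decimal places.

0.0296

Total: 28 + 372 = 400.
P(A) = 28/400 = 0.07. P(B) = 372/400 = 0.93.
By the law of total probability,
P(L) = P(L|A)·P(A) + P(L|B)·P(B)
      = 0.1919·0.07 + 0.0174·0.93
      = 0.013433 + 0.016182 = 0.029615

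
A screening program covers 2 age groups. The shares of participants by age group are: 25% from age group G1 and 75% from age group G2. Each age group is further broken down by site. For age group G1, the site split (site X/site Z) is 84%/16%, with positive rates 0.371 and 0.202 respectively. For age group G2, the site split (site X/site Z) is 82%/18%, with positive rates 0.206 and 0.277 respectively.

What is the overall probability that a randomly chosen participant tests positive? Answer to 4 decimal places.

P(T|G1) = 0.84·0.371 + 0.16·0.202 = 0.31164 + 0.03232 = 0.34396
P(T|G2) = 0.82·0.206 + 0.18·0.277 = 0.16892 + 0.04986 = 0.21878
Then overall,
P(T) = 0.25·0.34396 + 0.75·0.21878
      = 0.08599 + 0.164085 = 0.250075

0.2501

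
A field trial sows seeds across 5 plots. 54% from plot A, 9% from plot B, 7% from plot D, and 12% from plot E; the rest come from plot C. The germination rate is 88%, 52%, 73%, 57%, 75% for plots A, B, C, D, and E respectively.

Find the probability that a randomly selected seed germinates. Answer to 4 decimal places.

P(C) = 1 − (0.54 + 0.09 + 0.07 + 0.12) = 0.18.
P(G) = P(G|A)·P(A) + P(G|B)·P(B) + P(G|C)·P(C) + P(G|D)·P(D) + P(G|E)·P(E)
      = 0.88·0.54 + 0.52·0.09 + 0.73·0.18 + 0.57·0.07 + 0.75·0.12
      = 0.4752 + 0.0468 + 0.1314 + 0.0399 + 0.09 = 0.7833

0.7833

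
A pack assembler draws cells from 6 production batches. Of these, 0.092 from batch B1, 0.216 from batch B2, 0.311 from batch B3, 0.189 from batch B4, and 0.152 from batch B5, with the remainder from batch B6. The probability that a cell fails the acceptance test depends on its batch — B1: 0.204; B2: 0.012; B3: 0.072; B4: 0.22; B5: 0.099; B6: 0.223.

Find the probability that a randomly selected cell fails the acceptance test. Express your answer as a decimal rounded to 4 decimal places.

P(B6) = 1 − (0.092 + 0.216 + 0.311 + 0.189 + 0.152) = 0.04.
By the law of total probability,
P(F) = P(F|B1)·P(B1) + P(F|B2)·P(B2) + P(F|B3)·P(B3) + P(F|B4)·P(B4) + P(F|B5)·P(B5) + P(F|B6)·P(B6)
      = 0.204·0.092 + 0.012·0.216 + 0.072·0.311 + 0.22·0.189 + 0.099·0.152 + 0.223·0.04
      = 0.018768 + 0.002592 + 0.022392 + 0.04158 + 0.015048 + 0.00892 = 0.1093

P(F) ≈ 0.1093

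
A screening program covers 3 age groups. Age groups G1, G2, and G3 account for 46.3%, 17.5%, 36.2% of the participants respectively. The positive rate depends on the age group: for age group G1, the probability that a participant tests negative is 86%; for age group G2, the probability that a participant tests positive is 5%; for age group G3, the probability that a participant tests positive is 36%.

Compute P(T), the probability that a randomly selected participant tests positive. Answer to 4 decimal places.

0.2039

P(T|G1) = 1 − 0.86 = 0.14.
Using total probability over the partition,
P(T) = P(T|G1)·P(G1) + P(T|G2)·P(G2) + P(T|G3)·P(G3)
      = 0.14·0.463 + 0.05·0.175 + 0.36·0.362
      = 0.06482 + 0.00875 + 0.13032 = 0.20389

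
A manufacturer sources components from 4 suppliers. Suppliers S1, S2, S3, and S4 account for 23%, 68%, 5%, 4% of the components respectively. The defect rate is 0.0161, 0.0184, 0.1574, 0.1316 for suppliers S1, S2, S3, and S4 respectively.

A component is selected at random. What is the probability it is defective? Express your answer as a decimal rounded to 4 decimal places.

Using total probability over the partition,
P(D) = P(D|S1)·P(S1) + P(D|S2)·P(S2) + P(D|S3)·P(S3) + P(D|S4)·P(S4)
      = 0.0161·0.23 + 0.0184·0.68 + 0.1574·0.05 + 0.1316·0.04
      = 0.003703 + 0.012512 + 0.00787 + 0.005264 = 0.029349

0.0293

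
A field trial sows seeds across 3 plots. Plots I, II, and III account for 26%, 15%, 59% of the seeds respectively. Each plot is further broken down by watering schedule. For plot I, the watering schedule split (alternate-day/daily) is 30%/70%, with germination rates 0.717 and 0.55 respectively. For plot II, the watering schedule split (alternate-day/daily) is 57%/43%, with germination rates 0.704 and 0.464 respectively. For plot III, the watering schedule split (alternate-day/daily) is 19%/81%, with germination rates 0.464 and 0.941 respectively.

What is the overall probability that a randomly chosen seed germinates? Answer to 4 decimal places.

P(G|I) = 0.3·0.717 + 0.7·0.55 = 0.2151 + 0.385 = 0.6001
P(G|II) = 0.57·0.704 + 0.43·0.464 = 0.40128 + 0.19952 = 0.6008
P(G|III) = 0.19·0.464 + 0.81·0.941 = 0.08816 + 0.76221 = 0.85037
Then overall,
P(G) = 0.26·0.6001 + 0.15·0.6008 + 0.59·0.85037
      = 0.156026 + 0.09012 + 0.5017183 = 0.7478643

P(G) ≈ 0.7479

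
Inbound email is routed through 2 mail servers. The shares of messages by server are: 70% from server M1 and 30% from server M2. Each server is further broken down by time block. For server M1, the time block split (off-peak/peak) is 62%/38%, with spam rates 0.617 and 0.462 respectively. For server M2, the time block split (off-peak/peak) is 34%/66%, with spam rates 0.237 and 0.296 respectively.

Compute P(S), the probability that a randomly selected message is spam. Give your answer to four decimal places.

P(S|M1) = 0.62·0.617 + 0.38·0.462 = 0.38254 + 0.17556 = 0.5581
P(S|M2) = 0.34·0.237 + 0.66·0.296 = 0.08058 + 0.19536 = 0.27594
Then overall,
P(S) = 0.7·0.5581 + 0.3·0.27594
      = 0.39067 + 0.082782 = 0.473452

P(S) ≈ 0.4735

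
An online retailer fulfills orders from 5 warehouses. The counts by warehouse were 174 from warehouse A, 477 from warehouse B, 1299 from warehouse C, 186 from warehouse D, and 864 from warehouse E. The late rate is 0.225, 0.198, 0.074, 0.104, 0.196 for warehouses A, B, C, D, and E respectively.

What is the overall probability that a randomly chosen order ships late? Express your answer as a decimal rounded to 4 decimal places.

0.1395

Total: 174 + 477 + 1299 + 186 + 864 = 3000.
P(A) = 174/3000 = 0.058. P(B) = 477/3000 = 0.159. P(C) = 1299/3000 = 0.433. P(D) = 186/3000 = 0.062. P(E) = 864/3000 = 0.288.
P(L) = P(L|A)·P(A) + P(L|B)·P(B) + P(L|C)·P(C) + P(L|D)·P(D) + P(L|E)·P(E)
      = 0.225·0.058 + 0.198·0.159 + 0.074·0.433 + 0.104·0.062 + 0.196·0.288
      = 0.01305 + 0.031482 + 0.032042 + 0.006448 + 0.056448 = 0.13947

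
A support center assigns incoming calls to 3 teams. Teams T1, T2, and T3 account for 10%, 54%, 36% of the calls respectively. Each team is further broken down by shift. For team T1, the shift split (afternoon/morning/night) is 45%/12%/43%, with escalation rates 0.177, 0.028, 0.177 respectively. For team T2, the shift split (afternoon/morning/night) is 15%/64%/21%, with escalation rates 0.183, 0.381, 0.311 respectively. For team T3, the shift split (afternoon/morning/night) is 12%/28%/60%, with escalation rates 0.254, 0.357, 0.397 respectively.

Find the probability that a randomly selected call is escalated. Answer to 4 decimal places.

P(E|T1) = 0.45·0.177 + 0.12·0.028 + 0.43·0.177 = 0.07965 + 0.00336 + 0.07611 = 0.15912
P(E|T2) = 0.15·0.183 + 0.64·0.381 + 0.21·0.311 = 0.02745 + 0.24384 + 0.06531 = 0.3366
P(E|T3) = 0.12·0.254 + 0.28·0.357 + 0.6·0.397 = 0.03048 + 0.09996 + 0.2382 = 0.36864
By total probability over the outer partition,
P(E) = 0.1·0.15912 + 0.54·0.3366 + 0.36·0.36864
      = 0.015912 + 0.181764 + 0.1327104 = 0.3303864

0.3304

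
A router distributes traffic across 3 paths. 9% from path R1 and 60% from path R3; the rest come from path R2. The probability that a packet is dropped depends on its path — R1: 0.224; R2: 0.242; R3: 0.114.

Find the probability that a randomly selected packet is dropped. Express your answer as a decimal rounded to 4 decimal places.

P(L) ≈ 0.1636

P(R2) = 1 − (0.09 + 0.6) = 0.31.
P(L) = P(L|R1)·P(R1) + P(L|R2)·P(R2) + P(L|R3)·P(R3)
      = 0.224·0.09 + 0.242·0.31 + 0.114·0.6
      = 0.02016 + 0.07502 + 0.0684 = 0.16358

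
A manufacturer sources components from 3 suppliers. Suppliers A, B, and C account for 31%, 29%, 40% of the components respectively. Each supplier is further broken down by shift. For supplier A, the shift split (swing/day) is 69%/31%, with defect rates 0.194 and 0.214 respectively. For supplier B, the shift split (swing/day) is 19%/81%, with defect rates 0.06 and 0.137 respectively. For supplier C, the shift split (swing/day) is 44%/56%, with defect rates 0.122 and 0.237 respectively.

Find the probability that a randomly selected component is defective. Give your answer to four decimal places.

P(D|A) = 0.69·0.194 + 0.31·0.214 = 0.13386 + 0.06634 = 0.2002
P(D|B) = 0.19·0.06 + 0.81·0.137 = 0.0114 + 0.11097 = 0.12237
P(D|C) = 0.44·0.122 + 0.56·0.237 = 0.05368 + 0.13272 = 0.1864
Then overall,
P(D) = 0.31·0.2002 + 0.29·0.12237 + 0.4·0.1864
      = 0.062062 + 0.0354873 + 0.07456 = 0.1721093

P(D) ≈ 0.1721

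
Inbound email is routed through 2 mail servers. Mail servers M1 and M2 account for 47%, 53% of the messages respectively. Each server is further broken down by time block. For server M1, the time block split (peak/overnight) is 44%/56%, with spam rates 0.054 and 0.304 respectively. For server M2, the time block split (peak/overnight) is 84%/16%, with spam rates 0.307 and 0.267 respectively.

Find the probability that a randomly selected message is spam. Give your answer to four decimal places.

P(S|M1) = 0.44·0.054 + 0.56·0.304 = 0.02376 + 0.17024 = 0.194
P(S|M2) = 0.84·0.307 + 0.16·0.267 = 0.25788 + 0.04272 = 0.3006
Then overall,
P(S) = 0.47·0.194 + 0.53·0.3006
      = 0.09118 + 0.159318 = 0.250498

0.2505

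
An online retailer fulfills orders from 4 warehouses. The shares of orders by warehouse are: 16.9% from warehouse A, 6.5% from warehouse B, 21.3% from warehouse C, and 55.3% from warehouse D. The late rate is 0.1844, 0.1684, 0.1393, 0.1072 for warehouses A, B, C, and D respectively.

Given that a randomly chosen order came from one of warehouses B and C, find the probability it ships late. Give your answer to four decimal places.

0.1461

Let S = {B, C}.
P(S) = 0.065 + 0.213 = 0.278.
P(L ∩ S) = 0.1684·0.065 + 0.1393·0.213 = 0.010946 + 0.0296709 = 0.0406169.
P(L | S) = 0.0406169 / 0.278 = 0.146104…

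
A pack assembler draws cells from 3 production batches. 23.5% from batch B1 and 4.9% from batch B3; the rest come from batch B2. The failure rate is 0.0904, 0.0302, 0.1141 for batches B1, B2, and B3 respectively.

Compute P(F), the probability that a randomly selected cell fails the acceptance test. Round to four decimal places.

P(F) ≈ 0.0485

P(B2) = 1 − (0.235 + 0.049) = 0.716.
P(F) = P(F|B1)·P(B1) + P(F|B2)·P(B2) + P(F|B3)·P(B3)
      = 0.0904·0.235 + 0.0302·0.716 + 0.1141·0.049
      = 0.021244 + 0.0216232 + 0.0055909 = 0.0484581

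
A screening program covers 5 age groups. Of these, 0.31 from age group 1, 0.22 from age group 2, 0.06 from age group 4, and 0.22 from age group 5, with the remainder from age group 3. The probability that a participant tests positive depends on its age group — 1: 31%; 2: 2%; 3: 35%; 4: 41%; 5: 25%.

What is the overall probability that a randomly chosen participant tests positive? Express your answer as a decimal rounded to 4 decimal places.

P(3) = 1 − (0.31 + 0.22 + 0.06 + 0.22) = 0.19.
P(T) = P(T|1)·P(1) + P(T|2)·P(2) + P(T|3)·P(3) + P(T|4)·P(4) + P(T|5)·P(5)
      = 0.31·0.31 + 0.02·0.22 + 0.35·0.19 + 0.41·0.06 + 0.25·0.22
      = 0.0961 + 0.0044 + 0.0665 + 0.0246 + 0.055 = 0.2466

P(T) ≈ 0.2466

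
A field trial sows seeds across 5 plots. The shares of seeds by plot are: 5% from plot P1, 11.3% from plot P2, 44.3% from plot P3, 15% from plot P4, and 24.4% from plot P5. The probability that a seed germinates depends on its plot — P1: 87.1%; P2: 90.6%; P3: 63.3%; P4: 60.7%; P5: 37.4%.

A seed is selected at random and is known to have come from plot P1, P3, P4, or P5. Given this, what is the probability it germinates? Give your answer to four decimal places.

Let S = {P1, P3, P4, P5}.
P(S) = 0.05 + 0.443 + 0.15 + 0.244 = 0.887.
P(G ∩ S) = 0.871·0.05 + 0.633·0.443 + 0.607·0.15 + 0.374·0.244 = 0.04355 + 0.280419 + 0.09105 + 0.091256 = 0.506275.
P(G | S) = 0.506275 / 0.887 = 0.570772…

0.5708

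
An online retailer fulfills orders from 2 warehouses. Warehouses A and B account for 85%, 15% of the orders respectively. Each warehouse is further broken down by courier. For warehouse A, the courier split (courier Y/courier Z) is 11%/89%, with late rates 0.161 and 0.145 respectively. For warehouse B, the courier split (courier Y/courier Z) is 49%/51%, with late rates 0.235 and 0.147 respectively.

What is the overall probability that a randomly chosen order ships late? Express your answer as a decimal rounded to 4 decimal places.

P(L) ≈ 0.1533

P(L|A) = 0.11·0.161 + 0.89·0.145 = 0.01771 + 0.12905 = 0.14676
P(L|B) = 0.49·0.235 + 0.51·0.147 = 0.11515 + 0.07497 = 0.19012
Then overall,
P(L) = 0.85·0.14676 + 0.15·0.19012
      = 0.124746 + 0.028518 = 0.153264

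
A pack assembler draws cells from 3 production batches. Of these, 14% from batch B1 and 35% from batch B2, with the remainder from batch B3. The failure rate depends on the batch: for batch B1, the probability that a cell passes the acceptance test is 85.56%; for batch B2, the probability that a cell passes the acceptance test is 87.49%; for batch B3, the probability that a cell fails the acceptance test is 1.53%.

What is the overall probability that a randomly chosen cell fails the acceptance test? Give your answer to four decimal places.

P(B3) = 1 − (0.14 + 0.35) = 0.51.
P(F|B1) = 1 − 0.8556 = 0.1444.
P(F|B2) = 1 − 0.8749 = 0.1251.
Summing over the partition,
P(F) = P(F|B1)·P(B1) + P(F|B2)·P(B2) + P(F|B3)·P(B3)
      = 0.1444·0.14 + 0.1251·0.35 + 0.0153·0.51
      = 0.020216 + 0.043785 + 0.007803 = 0.071804

0.0718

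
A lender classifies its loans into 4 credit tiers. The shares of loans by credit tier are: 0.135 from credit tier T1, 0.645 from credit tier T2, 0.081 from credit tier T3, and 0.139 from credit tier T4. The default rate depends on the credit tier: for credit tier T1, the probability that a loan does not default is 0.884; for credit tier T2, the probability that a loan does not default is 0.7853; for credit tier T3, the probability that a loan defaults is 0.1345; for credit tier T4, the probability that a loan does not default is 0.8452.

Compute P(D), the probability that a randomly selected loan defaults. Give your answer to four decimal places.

P(D|T1) = 1 − 0.884 = 0.116.
P(D|T2) = 1 − 0.7853 = 0.2147.
P(D|T4) = 1 − 0.8452 = 0.1548.
By the law of total probability,
P(D) = P(D|T1)·P(T1) + P(D|T2)·P(T2) + P(D|T3)·P(T3) + P(D|T4)·P(T4)
      = 0.116·0.135 + 0.2147·0.645 + 0.1345·0.081 + 0.1548·0.139
      = 0.01566 + 0.1384815 + 0.0108945 + 0.0215172 = 0.1865532

0.1866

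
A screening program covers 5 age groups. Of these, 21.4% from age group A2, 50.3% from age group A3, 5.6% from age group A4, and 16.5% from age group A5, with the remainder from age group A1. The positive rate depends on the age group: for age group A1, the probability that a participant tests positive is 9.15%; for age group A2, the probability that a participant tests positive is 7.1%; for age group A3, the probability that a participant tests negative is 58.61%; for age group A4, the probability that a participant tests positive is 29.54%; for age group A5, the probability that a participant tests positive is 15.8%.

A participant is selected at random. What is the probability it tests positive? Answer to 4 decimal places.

0.2717

P(A1) = 1 − (0.214 + 0.503 + 0.056 + 0.165) = 0.062.
P(T|A3) = 1 − 0.5861 = 0.4139.
Using total probability over the partition,
P(T) = P(T|A1)·P(A1) + P(T|A2)·P(A2) + P(T|A3)·P(A3) + P(T|A4)·P(A4) + P(T|A5)·P(A5)
      = 0.0915·0.062 + 0.071·0.214 + 0.4139·0.503 + 0.2954·0.056 + 0.158·0.165
      = 0.005673 + 0.015194 + 0.2081917 + 0.0165424 + 0.02607 = 0.2716711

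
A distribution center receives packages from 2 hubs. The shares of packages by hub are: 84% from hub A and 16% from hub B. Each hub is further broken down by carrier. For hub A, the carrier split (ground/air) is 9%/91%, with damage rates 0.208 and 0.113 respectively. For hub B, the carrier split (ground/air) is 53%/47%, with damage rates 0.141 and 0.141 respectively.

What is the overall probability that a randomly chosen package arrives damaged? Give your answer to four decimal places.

0.1247

P(D|A) = 0.09·0.208 + 0.91·0.113 = 0.01872 + 0.10283 = 0.12155
P(D|B) = 0.53·0.141 + 0.47·0.141 = 0.07473 + 0.06627 = 0.141
Then overall,
P(D) = 0.84·0.12155 + 0.16·0.141
      = 0.102102 + 0.02256 = 0.124662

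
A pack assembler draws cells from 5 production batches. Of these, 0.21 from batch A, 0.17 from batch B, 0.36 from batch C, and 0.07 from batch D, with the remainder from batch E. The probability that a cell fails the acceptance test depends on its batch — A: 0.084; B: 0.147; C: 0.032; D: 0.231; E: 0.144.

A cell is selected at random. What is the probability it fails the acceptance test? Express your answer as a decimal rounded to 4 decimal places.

P(E) = 1 − (0.21 + 0.17 + 0.36 + 0.07) = 0.19.
By the law of total probability,
P(F) = P(F|A)·P(A) + P(F|B)·P(B) + P(F|C)·P(C) + P(F|D)·P(D) + P(F|E)·P(E)
      = 0.084·0.21 + 0.147·0.17 + 0.032·0.36 + 0.231·0.07 + 0.144·0.19
      = 0.01764 + 0.02499 + 0.01152 + 0.01617 + 0.02736 = 0.09768

0.0977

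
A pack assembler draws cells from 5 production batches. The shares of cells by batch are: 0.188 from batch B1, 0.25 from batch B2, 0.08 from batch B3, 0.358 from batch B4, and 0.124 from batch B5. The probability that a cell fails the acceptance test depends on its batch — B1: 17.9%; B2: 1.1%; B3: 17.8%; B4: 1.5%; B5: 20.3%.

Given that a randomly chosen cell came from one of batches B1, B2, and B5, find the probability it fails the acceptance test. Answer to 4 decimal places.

0.1096

Let S = {B1, B2, B5}.
P(S) = 0.188 + 0.25 + 0.124 = 0.562.
P(F ∩ S) = 0.179·0.188 + 0.011·0.25 + 0.203·0.124 = 0.033652 + 0.00275 + 0.025172 = 0.061574.
P(F | S) = 0.061574 / 0.562 = 0.109562…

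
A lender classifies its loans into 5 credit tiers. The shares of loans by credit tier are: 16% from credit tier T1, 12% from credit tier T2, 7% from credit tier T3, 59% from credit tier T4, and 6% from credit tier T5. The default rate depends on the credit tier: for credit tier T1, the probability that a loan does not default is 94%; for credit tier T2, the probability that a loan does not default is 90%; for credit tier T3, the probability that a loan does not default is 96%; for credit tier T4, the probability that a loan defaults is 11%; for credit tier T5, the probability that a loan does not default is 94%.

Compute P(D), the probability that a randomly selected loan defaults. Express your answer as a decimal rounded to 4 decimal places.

0.0929

P(D|T1) = 1 − 0.94 = 0.06.
P(D|T2) = 1 − 0.9 = 0.1.
P(D|T3) = 1 − 0.96 = 0.04.
P(D|T5) = 1 − 0.94 = 0.06.
Summing over the partition,
P(D) = P(D|T1)·P(T1) + P(D|T2)·P(T2) + P(D|T3)·P(T3) + P(D|T4)·P(T4) + P(D|T5)·P(T5)
      = 0.06·0.16 + 0.1·0.12 + 0.04·0.07 + 0.11·0.59 + 0.06·0.06
      = 0.0096 + 0.012 + 0.0028 + 0.0649 + 0.0036 = 0.0929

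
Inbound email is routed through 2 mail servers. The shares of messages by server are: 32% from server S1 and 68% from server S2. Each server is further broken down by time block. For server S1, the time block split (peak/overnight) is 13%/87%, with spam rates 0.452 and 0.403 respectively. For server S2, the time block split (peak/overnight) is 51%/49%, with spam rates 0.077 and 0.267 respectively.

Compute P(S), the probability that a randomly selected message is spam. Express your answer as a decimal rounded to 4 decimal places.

P(S|S1) = 0.13·0.452 + 0.87·0.403 = 0.05876 + 0.35061 = 0.40937
P(S|S2) = 0.51·0.077 + 0.49·0.267 = 0.03927 + 0.13083 = 0.1701
Then overall,
P(S) = 0.32·0.40937 + 0.68·0.1701
      = 0.1309984 + 0.115668 = 0.2466664

0.2467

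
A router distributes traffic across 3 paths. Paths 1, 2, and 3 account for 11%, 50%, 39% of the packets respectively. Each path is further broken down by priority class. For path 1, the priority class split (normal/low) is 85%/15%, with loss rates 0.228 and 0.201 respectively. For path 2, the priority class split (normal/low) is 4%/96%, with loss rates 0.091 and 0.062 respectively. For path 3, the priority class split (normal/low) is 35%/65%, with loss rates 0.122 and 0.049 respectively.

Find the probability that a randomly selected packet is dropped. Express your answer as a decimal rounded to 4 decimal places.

P(L) ≈ 0.0853

P(L|1) = 0.85·0.228 + 0.15·0.201 = 0.1938 + 0.03015 = 0.22395
P(L|2) = 0.04·0.091 + 0.96·0.062 = 0.00364 + 0.05952 = 0.06316
P(L|3) = 0.35·0.122 + 0.65·0.049 = 0.0427 + 0.03185 = 0.07455
Then overall,
P(L) = 0.11·0.22395 + 0.5·0.06316 + 0.39·0.07455
      = 0.0246345 + 0.03158 + 0.0290745 = 0.085289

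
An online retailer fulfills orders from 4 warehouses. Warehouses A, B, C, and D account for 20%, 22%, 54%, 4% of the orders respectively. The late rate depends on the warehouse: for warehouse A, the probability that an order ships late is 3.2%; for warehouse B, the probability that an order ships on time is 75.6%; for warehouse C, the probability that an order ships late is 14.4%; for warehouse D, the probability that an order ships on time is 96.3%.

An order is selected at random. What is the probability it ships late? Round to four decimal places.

P(L) ≈ 0.1393

P(L|B) = 1 − 0.756 = 0.244.
P(L|D) = 1 − 0.963 = 0.037.
P(L) = P(L|A)·P(A) + P(L|B)·P(B) + P(L|C)·P(C) + P(L|D)·P(D)
      = 0.032·0.2 + 0.244·0.22 + 0.144·0.54 + 0.037·0.04
      = 0.0064 + 0.05368 + 0.07776 + 0.00148 = 0.13932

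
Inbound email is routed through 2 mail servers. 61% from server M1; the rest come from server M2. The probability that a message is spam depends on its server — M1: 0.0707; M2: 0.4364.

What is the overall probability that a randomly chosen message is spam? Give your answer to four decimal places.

0.2133

P(M2) = 1 − (0.61) = 0.39.
Summing over the partition,
P(S) = P(S|M1)·P(M1) + P(S|M2)·P(M2)
      = 0.0707·0.61 + 0.4364·0.39
      = 0.043127 + 0.170196 = 0.213323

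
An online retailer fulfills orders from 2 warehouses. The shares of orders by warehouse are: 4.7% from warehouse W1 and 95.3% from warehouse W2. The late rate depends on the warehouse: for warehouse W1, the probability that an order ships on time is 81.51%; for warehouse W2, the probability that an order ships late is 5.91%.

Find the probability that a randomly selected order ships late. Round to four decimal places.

0.0650

P(L|W1) = 1 − 0.8151 = 0.1849.
Using total probability over the partition,
P(L) = P(L|W1)·P(W1) + P(L|W2)·P(W2)
      = 0.1849·0.047 + 0.0591·0.953
      = 0.0086903 + 0.0563223 = 0.0650126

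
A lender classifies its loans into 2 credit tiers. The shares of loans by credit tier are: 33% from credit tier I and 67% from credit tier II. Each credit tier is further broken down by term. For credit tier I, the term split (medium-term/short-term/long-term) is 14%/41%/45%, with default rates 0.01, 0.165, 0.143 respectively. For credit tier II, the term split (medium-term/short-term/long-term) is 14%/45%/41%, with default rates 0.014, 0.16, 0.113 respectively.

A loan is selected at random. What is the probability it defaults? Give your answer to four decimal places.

P(D|I) = 0.14·0.01 + 0.41·0.165 + 0.45·0.143 = 0.0014 + 0.06765 + 0.06435 = 0.1334
P(D|II) = 0.14·0.014 + 0.45·0.16 + 0.41·0.113 = 0.00196 + 0.072 + 0.04633 = 0.12029
By total probability over the outer partition,
P(D) = 0.33·0.1334 + 0.67·0.12029
      = 0.044022 + 0.0805943 = 0.1246163

0.1246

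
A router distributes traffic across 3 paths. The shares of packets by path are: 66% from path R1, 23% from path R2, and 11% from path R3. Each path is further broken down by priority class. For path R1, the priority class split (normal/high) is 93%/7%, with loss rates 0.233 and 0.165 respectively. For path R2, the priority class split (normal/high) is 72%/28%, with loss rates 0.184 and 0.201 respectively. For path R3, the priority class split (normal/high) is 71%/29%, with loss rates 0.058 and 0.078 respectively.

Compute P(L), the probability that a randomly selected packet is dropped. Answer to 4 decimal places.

P(L|R1) = 0.93·0.233 + 0.07·0.165 = 0.21669 + 0.01155 = 0.22824
P(L|R2) = 0.72·0.184 + 0.28·0.201 = 0.13248 + 0.05628 = 0.18876
P(L|R3) = 0.71·0.058 + 0.29·0.078 = 0.04118 + 0.02262 = 0.0638
By total probability over the outer partition,
P(L) = 0.66·0.22824 + 0.23·0.18876 + 0.11·0.0638
      = 0.1506384 + 0.0434148 + 0.007018 = 0.2010712

0.2011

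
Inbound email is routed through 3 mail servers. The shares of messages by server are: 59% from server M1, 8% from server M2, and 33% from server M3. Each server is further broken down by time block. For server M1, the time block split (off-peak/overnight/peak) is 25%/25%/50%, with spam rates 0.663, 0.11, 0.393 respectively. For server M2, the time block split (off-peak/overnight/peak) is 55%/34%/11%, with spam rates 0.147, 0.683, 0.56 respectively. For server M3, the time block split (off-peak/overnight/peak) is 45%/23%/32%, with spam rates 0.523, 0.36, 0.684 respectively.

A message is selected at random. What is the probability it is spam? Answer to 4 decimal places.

P(S|M1) = 0.25·0.663 + 0.25·0.11 + 0.5·0.393 = 0.16575 + 0.0275 + 0.1965 = 0.38975
P(S|M2) = 0.55·0.147 + 0.34·0.683 + 0.11·0.56 = 0.08085 + 0.23222 + 0.0616 = 0.37467
P(S|M3) = 0.45·0.523 + 0.23·0.36 + 0.32·0.684 = 0.23535 + 0.0828 + 0.21888 = 0.53703
By total probability over the outer partition,
P(S) = 0.59·0.38975 + 0.08·0.37467 + 0.33·0.53703
      = 0.2299525 + 0.0299736 + 0.1772199 = 0.437146

P(S) ≈ 0.4371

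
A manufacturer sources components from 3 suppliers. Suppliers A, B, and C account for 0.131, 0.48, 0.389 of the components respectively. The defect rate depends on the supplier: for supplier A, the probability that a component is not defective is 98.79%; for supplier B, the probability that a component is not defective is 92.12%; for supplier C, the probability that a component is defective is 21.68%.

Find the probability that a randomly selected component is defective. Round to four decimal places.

P(D|A) = 1 − 0.9879 = 0.0121.
P(D|B) = 1 − 0.9212 = 0.0788.
P(D) = P(D|A)·P(A) + P(D|B)·P(B) + P(D|C)·P(C)
      = 0.0121·0.131 + 0.0788·0.48 + 0.2168·0.389
      = 0.0015851 + 0.037824 + 0.0843352 = 0.1237443

0.1237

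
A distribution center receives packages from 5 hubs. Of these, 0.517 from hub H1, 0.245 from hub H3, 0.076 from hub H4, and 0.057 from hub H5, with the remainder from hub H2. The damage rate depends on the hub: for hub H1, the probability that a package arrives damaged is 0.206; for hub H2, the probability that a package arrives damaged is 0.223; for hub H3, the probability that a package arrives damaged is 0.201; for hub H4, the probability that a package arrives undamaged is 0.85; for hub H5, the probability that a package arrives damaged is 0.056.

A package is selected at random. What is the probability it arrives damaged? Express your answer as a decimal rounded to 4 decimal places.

P(D) ≈ 0.1938

P(H2) = 1 − (0.517 + 0.245 + 0.076 + 0.057) = 0.105.
P(D|H4) = 1 − 0.85 = 0.15.
P(D) = P(D|H1)·P(H1) + P(D|H2)·P(H2) + P(D|H3)·P(H3) + P(D|H4)·P(H4) + P(D|H5)·P(H5)
      = 0.206·0.517 + 0.223·0.105 + 0.201·0.245 + 0.15·0.076 + 0.056·0.057
      = 0.106502 + 0.023415 + 0.049245 + 0.0114 + 0.003192 = 0.193754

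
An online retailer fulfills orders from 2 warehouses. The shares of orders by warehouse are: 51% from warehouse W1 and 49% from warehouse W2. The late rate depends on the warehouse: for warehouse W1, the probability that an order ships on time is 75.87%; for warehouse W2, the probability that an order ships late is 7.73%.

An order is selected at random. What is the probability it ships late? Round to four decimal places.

0.1609

P(L|W1) = 1 − 0.7587 = 0.2413.
P(L) = P(L|W1)·P(W1) + P(L|W2)·P(W2)
      = 0.2413·0.51 + 0.0773·0.49
      = 0.123063 + 0.037877 = 0.16094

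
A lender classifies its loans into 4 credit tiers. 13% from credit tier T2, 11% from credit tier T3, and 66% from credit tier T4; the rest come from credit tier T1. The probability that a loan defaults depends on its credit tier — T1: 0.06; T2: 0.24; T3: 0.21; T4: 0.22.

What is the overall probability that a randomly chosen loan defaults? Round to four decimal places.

0.2055

P(T1) = 1 − (0.13 + 0.11 + 0.66) = 0.1.
By the law of total probability,
P(D) = P(D|T1)·P(T1) + P(D|T2)·P(T2) + P(D|T3)·P(T3) + P(D|T4)·P(T4)
      = 0.06·0.1 + 0.24·0.13 + 0.21·0.11 + 0.22·0.66
      = 0.006 + 0.0312 + 0.0231 + 0.1452 = 0.2055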